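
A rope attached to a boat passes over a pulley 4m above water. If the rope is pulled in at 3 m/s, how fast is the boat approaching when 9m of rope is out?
27√65/65 ≈ 3.349 m/s

rope² = x² + 4²
x = √(9² - 4²) = √65
dx/dt = (rope/x) · d(rope)/dt = (9/√65) · (-3) = -27√65/65 m/s
The boat approaches at 27√65/65 ≈ 3.349 m/s.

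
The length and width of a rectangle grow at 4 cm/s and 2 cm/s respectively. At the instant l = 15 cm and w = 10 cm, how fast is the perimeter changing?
12 cm/s

P = 2(l + w)
dP/dt = 2(dl/dt + dw/dt) = 2(4 + 2) = 12 cm/s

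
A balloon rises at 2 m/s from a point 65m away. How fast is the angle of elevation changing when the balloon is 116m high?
0.007353 rad/s

tan(θ) = y/65
sec²(θ) · dθ/dt = (1/65) · dy/dt
dθ/dt = cos²(θ)/65 · 2 = 65/(65² + 116²) · 2
dθ/dt = 0.007353 rad/s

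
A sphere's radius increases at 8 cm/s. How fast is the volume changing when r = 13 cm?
5408π cm³/s

V = (4/3)πr³
dV/dt = dV/dr · dr/dt = 4πr² · 8
At r = 13: dV/dt = 5408π cm³/s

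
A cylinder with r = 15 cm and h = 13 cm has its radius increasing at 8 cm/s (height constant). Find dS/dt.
688π cm²/s

S = 2πrh + 2πr² (lateral + bases)
dS/dt = (2πh + 4πr)·dr/dt = (2π·13 + 4π·15)·8
= 688π cm²/s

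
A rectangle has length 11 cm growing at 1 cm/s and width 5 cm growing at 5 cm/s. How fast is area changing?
60 cm²/s

A = lw
dA/dt = w·dl/dt + l·dw/dt = 5·1 + 11·5 = 60 cm²/s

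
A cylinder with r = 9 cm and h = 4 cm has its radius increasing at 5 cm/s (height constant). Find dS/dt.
220π cm²/s

S = 2πrh + 2πr² (lateral + bases)
dS/dt = (2πh + 4πr)·dr/dt = (2π·4 + 4π·9)·5
= 220π cm²/s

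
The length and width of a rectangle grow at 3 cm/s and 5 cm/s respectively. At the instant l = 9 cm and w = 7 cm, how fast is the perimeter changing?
16 cm/s

P = 2(l + w)
dP/dt = 2(dl/dt + dw/dt) = 2(3 + 5) = 16 cm/s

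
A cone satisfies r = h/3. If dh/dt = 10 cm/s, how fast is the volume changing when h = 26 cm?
6760π/9 cm³/s

V = (1/3)π(h/3)²h = πh³/27
dV/dt = πh²/9 · 10
At h = 26: dV/dt = 6760π/9 cm³/s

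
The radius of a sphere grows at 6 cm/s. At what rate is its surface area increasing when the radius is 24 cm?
1152π cm²/s

S = 4πr²
dS/dt = dS/dr · dr/dt = 8πr · 6
At r = 24: dS/dt = 1152π cm²/s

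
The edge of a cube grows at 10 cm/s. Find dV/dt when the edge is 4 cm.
480 cm³/s

V = s³
dV/dt = 3s² · ds/dt = 3·4²·10 = 480 cm³/s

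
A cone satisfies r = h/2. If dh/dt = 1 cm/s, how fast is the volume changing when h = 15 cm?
225π/4 cm³/s

V = (1/3)π(h/2)²h = πh³/12
dV/dt = πh²/4 · 1
At h = 15: dV/dt = 225π/4 cm³/s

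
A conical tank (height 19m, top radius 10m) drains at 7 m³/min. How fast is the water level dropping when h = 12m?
2527/(14400π) ≈ 0.05586 m/min

r/h = 10/19, so r = (10/19)h
V = (1/3)πr²h = (1/3)π((10/19)h)²h = (100/1083)πh³
dV/dh = (100/361)πh²
dh/dt = (dV/dt)/(dV/dh) = -7/((100/361)π·12²) = -2527/(14400π) m/min
The level is dropping at 2527/(14400π) ≈ 0.05586 m/min.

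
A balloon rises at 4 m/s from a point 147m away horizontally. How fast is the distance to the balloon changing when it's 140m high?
80/29 ≈ 2.759 m/s

z² = 147² + y²
z = √(147² + 140²) = 203
dz/dt = y/z · dy/dt = 140/203 · 4 = 80/29 ≈ 2.759 m/s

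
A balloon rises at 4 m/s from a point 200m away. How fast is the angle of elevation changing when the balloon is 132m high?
0.013931 rad/s

tan(θ) = y/200
sec²(θ) · dθ/dt = (1/200) · dy/dt
dθ/dt = cos²(θ)/200 · 4 = 200/(200² + 132²) · 4
dθ/dt = 0.013931 rad/s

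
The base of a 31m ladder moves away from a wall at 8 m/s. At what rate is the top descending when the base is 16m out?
128√705/705 ≈ 4.821 m/s

x² + y² = 31²
2x·dx/dt + 2y·dy/dt = 0
dy/dt = -x/y · dx/dt = -16/√705 · 8 = -128√705/705 m/s
The top is descending at 128√705/705 ≈ 4.821 m/s.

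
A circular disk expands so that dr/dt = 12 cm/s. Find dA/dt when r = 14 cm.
336π cm²/s

A = πr²
dA/dt = 2πr · dr/dt = 2π(14)(12) = 336π cm²/s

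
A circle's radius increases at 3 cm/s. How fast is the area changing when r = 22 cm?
132π cm²/s

A = πr²
dA/dt = 2πr · dr/dt = 2π(22)(3) = 132π cm²/s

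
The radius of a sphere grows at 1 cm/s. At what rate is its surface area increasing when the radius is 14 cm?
112π cm²/s

S = 4πr²
dS/dt = dS/dr · dr/dt = 8πr · 1
At r = 14: dS/dt = 112π cm²/s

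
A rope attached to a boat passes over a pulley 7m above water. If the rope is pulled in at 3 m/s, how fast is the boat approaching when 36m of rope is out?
108√1247/1247 ≈ 3.058 m/s

rope² = x² + 7²
x = √(36² - 7²) = √1247
dx/dt = (rope/x) · d(rope)/dt = (36/√1247) · (-3) = -108√1247/1247 m/s
The boat approaches at 108√1247/1247 ≈ 3.058 m/s.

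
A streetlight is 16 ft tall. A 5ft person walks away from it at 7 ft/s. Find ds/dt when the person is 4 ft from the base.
35/11 ft/s

By similar triangles: 16/(x+s) = 5/s
Solving: s = 5x/11
ds/dt = 5/11 · dx/dt = 5/11 · 7 = 35/11 ft/s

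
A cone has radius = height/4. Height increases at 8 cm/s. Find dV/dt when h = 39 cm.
1521π/2 cm³/s

V = (1/3)π(h/4)²h = πh³/48
dV/dt = πh²/16 · 8
At h = 39: dV/dt = 1521π/2 cm³/s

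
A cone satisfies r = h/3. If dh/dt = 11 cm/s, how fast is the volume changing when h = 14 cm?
2156π/9 cm³/s

V = (1/3)π(h/3)²h = πh³/27
dV/dt = πh²/9 · 11
At h = 14: dV/dt = 2156π/9 cm³/s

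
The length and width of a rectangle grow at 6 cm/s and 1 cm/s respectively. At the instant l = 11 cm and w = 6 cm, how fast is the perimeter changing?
14 cm/s

P = 2(l + w)
dP/dt = 2(dl/dt + dw/dt) = 2(6 + 1) = 14 cm/s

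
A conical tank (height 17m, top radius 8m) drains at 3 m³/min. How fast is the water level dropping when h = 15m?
289/(4800π) ≈ 0.01916 m/min

r/h = 8/17, so r = (8/17)h
V = (1/3)πr²h = (1/3)π((8/17)h)²h = (64/867)πh³
dV/dh = (64/289)πh²
dh/dt = (dV/dt)/(dV/dh) = -3/((64/289)π·15²) = -289/(4800π) m/min
The level is dropping at 289/(4800π) ≈ 0.01916 m/min.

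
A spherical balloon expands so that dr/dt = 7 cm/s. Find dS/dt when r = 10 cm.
560π cm²/s

S = 4πr²
dS/dt = dS/dr · dr/dt = 8πr · 7
At r = 10: dS/dt = 560π cm²/s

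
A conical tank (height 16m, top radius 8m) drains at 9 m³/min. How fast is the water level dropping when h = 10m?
9/(25π) ≈ 0.1146 m/min

r/h = 8/16, so r = (1/2)h
V = (1/3)πr²h = (1/3)π((1/2)h)²h = (1/12)πh³
dV/dh = (1/4)πh²
dh/dt = (dV/dt)/(dV/dh) = -9/((1/4)π·10²) = -9/(25π) m/min
The level is dropping at 9/(25π) ≈ 0.1146 m/min.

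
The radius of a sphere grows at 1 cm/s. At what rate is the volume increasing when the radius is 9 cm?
324π cm³/s

V = (4/3)πr³
dV/dt = dV/dr · dr/dt = 4πr² · 1
At r = 9: dV/dt = 324π cm³/s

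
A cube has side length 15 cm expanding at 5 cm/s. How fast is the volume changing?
3375 cm³/s

V = s³
dV/dt = 3s² · ds/dt = 3·15²·5 = 3375 cm³/s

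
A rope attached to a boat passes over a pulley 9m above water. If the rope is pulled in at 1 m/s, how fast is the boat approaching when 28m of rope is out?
28√703/703 ≈ 1.056 m/s

rope² = x² + 9²
x = √(28² - 9²) = √703
dx/dt = (rope/x) · d(rope)/dt = (28/√703) · (-1) = -28√703/703 m/s
The boat approaches at 28√703/703 ≈ 1.056 m/s.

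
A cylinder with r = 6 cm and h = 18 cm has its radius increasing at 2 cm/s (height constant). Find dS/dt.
120π cm²/s

S = 2πrh + 2πr² (lateral + bases)
dS/dt = (2πh + 4πr)·dr/dt = (2π·18 + 4π·6)·2
= 120π cm²/s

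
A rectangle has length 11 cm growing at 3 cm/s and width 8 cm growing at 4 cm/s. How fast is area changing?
68 cm²/s

A = lw
dA/dt = w·dl/dt + l·dw/dt = 8·3 + 11·4 = 68 cm²/s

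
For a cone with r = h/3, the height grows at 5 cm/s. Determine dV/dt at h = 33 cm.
605π cm³/s

V = (1/3)π(h/3)²h = πh³/27
dV/dt = πh²/9 · 5
At h = 33: dV/dt = 605π cm³/s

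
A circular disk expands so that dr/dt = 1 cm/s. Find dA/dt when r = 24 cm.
48π cm²/s

A = πr²
dA/dt = 2πr · dr/dt = 2π(24)(1) = 48π cm²/s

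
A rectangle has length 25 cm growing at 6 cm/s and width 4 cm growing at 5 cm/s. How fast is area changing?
149 cm²/s

A = lw
dA/dt = w·dl/dt + l·dw/dt = 4·6 + 25·5 = 149 cm²/s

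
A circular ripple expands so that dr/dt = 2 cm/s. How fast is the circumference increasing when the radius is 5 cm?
4π cm/s

C = 2πr
dC/dt = 2π · dr/dt = 2π · 2 = 4π cm/s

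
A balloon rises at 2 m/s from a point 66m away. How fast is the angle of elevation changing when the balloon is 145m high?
0.005201 rad/s

tan(θ) = y/66
sec²(θ) · dθ/dt = (1/66) · dy/dt
dθ/dt = cos²(θ)/66 · 2 = 66/(66² + 145²) · 2
dθ/dt = 0.005201 rad/s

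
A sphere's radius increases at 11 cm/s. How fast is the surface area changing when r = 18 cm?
1584π cm²/s

S = 4πr²
dS/dt = dS/dr · dr/dt = 8πr · 11
At r = 18: dS/dt = 1584π cm²/s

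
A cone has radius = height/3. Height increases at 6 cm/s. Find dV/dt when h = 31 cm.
1922π/3 cm³/s

V = (1/3)π(h/3)²h = πh³/27
dV/dt = πh²/9 · 6
At h = 31: dV/dt = 1922π/3 cm³/s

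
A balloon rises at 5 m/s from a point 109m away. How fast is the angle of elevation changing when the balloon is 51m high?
0.037633 rad/s

tan(θ) = y/109
sec²(θ) · dθ/dt = (1/109) · dy/dt
dθ/dt = cos²(θ)/109 · 5 = 109/(109² + 51²) · 5
dθ/dt = 0.037633 rad/s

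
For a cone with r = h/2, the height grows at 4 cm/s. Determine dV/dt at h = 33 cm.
1089π cm³/s

V = (1/3)π(h/2)²h = πh³/12
dV/dt = πh²/4 · 4
At h = 33: dV/dt = 1089π cm³/s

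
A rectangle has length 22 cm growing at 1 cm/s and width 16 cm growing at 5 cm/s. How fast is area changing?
126 cm²/s

A = lw
dA/dt = w·dl/dt + l·dw/dt = 16·1 + 22·5 = 126 cm²/s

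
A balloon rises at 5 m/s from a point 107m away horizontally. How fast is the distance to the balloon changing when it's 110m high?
550√23549/23549 ≈ 3.584 m/s

z² = 107² + y²
z = √(107² + 110²) = √23549
dz/dt = y/z · dy/dt = 110/√23549 · 5 = 550√23549/23549 ≈ 3.584 m/s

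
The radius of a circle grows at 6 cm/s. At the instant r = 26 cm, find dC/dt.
12π cm/s

C = 2πr
dC/dt = 2π · dr/dt = 2π · 6 = 12π cm/s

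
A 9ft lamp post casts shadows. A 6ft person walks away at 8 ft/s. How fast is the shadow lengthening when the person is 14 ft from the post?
16 ft/s

By similar triangles: 9/(x+s) = 6/s
Solving: s = 6x/3
ds/dt = 6/3 · dx/dt = 2 · 8 = 16 ft/s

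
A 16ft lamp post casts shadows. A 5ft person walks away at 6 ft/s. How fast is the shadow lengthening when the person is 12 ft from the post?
30/11 ft/s

By similar triangles: 16/(x+s) = 5/s
Solving: s = 5x/11
ds/dt = 5/11 · dx/dt = 5/11 · 6 = 30/11 ft/s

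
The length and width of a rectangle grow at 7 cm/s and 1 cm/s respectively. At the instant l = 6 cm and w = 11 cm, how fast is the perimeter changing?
16 cm/s

P = 2(l + w)
dP/dt = 2(dl/dt + dw/dt) = 2(7 + 1) = 16 cm/s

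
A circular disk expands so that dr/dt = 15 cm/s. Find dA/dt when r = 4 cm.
120π cm²/s

A = πr²
dA/dt = 2πr · dr/dt = 2π(4)(15) = 120π cm²/s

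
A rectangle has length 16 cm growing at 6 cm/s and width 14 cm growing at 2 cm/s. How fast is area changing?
116 cm²/s

A = lw
dA/dt = w·dl/dt + l·dw/dt = 14·6 + 16·2 = 116 cm²/s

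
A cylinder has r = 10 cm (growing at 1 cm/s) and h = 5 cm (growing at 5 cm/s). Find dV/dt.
600π cm³/s

V = πr²h
dV/dt = 2πrh·dr/dt + πr²·dh/dt
= 2π(10)(5)(1) + π(10)²(5)
= 600π cm³/s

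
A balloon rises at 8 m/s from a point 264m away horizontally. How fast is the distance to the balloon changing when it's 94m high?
376√19633/19633 ≈ 2.683 m/s

z² = 264² + y²
z = √(264² + 94²) = 2√19633
dz/dt = y/z · dy/dt = 94/(2√19633) · 8 = 376√19633/19633 ≈ 2.683 m/s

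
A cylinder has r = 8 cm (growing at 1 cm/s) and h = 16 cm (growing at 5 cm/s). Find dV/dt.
576π cm³/s

V = πr²h
dV/dt = 2πrh·dr/dt + πr²·dh/dt
= 2π(8)(16)(1) + π(8)²(5)
= 576π cm³/s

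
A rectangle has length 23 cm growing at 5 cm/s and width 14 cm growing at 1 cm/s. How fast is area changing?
93 cm²/s

A = lw
dA/dt = w·dl/dt + l·dw/dt = 14·5 + 23·1 = 93 cm²/s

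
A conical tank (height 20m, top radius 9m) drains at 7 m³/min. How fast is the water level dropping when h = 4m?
175/(81π) ≈ 0.6877 m/min

r/h = 9/20, so r = (9/20)h
V = (1/3)πr²h = (1/3)π((9/20)h)²h = (27/400)πh³
dV/dh = (81/400)πh²
dh/dt = (dV/dt)/(dV/dh) = -7/((81/400)π·4²) = -175/(81π) m/min
The level is dropping at 175/(81π) ≈ 0.6877 m/min.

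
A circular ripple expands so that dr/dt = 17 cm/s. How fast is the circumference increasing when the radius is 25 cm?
34π cm/s

C = 2πr
dC/dt = 2π · dr/dt = 2π · 17 = 34π cm/s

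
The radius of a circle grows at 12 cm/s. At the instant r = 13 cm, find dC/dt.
24π cm/s

C = 2πr
dC/dt = 2π · dr/dt = 2π · 12 = 24π cm/s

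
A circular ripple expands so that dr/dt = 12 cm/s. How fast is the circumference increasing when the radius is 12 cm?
24π cm/s

C = 2πr
dC/dt = 2π · dr/dt = 2π · 12 = 24π cm/s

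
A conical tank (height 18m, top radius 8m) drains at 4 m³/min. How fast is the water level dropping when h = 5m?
81/(100π) ≈ 0.2578 m/min

r/h = 8/18, so r = (4/9)h
V = (1/3)πr²h = (1/3)π((4/9)h)²h = (16/243)πh³
dV/dh = (16/81)πh²
dh/dt = (dV/dt)/(dV/dh) = -4/((16/81)π·5²) = -81/(100π) m/min
The level is dropping at 81/(100π) ≈ 0.2578 m/min.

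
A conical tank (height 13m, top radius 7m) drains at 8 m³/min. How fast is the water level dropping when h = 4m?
169/(98π) ≈ 0.5489 m/min

r/h = 7/13, so r = (7/13)h
V = (1/3)πr²h = (1/3)π((7/13)h)²h = (49/507)πh³
dV/dh = (49/169)πh²
dh/dt = (dV/dt)/(dV/dh) = -8/((49/169)π·4²) = -169/(98π) m/min
The level is dropping at 169/(98π) ≈ 0.5489 m/min.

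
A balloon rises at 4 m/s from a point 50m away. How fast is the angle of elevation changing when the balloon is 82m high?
0.021683 rad/s

tan(θ) = y/50
sec²(θ) · dθ/dt = (1/50) · dy/dt
dθ/dt = cos²(θ)/50 · 4 = 50/(50² + 82²) · 4
dθ/dt = 0.021683 rad/s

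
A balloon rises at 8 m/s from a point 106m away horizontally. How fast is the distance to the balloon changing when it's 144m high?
576√7993/7993 ≈ 6.443 m/s

z² = 106² + y²
z = √(106² + 144²) = 2√7993
dz/dt = y/z · dy/dt = 144/(2√7993) · 8 = 576√7993/7993 ≈ 6.443 m/s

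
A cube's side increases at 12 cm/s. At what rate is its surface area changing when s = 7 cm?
1008 cm²/s

A = 6s²
dA/dt = 12s · ds/dt = 12·7·12 = 1008 cm²/s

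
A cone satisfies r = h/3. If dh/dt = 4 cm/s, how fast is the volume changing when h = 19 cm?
1444π/9 cm³/s

V = (1/3)π(h/3)²h = πh³/27
dV/dt = πh²/9 · 4
At h = 19: dV/dt = 1444π/9 cm³/s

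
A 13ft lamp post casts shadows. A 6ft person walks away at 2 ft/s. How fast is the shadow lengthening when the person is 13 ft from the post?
12/7 ft/s

By similar triangles: 13/(x+s) = 6/s
Solving: s = 6x/7
ds/dt = 6/7 · dx/dt = 6/7 · 2 = 12/7 ft/s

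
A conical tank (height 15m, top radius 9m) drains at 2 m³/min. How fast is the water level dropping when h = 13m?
50/(1521π) ≈ 0.01046 m/min

r/h = 9/15, so r = (3/5)h
V = (1/3)πr²h = (1/3)π((3/5)h)²h = (3/25)πh³
dV/dh = (9/25)πh²
dh/dt = (dV/dt)/(dV/dh) = -2/((9/25)π·13²) = -50/(1521π) m/min
The level is dropping at 50/(1521π) ≈ 0.01046 m/min.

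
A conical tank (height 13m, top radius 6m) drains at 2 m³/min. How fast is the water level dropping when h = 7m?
169/(882π) ≈ 0.06099 m/min

r/h = 6/13, so r = (6/13)h
V = (1/3)πr²h = (1/3)π((6/13)h)²h = (12/169)πh³
dV/dh = (36/169)πh²
dh/dt = (dV/dt)/(dV/dh) = -2/((36/169)π·7²) = -169/(882π) m/min
The level is dropping at 169/(882π) ≈ 0.06099 m/min.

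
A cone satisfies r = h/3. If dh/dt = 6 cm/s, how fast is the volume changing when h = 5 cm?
50π/3 cm³/s

V = (1/3)π(h/3)²h = πh³/27
dV/dt = πh²/9 · 6
At h = 5: dV/dt = 50π/3 cm³/s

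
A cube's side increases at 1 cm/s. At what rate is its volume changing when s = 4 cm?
48 cm³/s

V = s³
dV/dt = 3s² · ds/dt = 3·4²·1 = 48 cm³/s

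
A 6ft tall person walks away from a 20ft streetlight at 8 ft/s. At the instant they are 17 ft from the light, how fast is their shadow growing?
24/7 ft/s

By similar triangles: 20/(x+s) = 6/s
Solving: s = 6x/14
ds/dt = 6/14 · dx/dt = 3/7 · 8 = 24/7 ft/s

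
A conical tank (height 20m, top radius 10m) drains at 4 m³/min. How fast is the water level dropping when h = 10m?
4/(25π) ≈ 0.05093 m/min

r/h = 10/20, so r = (1/2)h
V = (1/3)πr²h = (1/3)π((1/2)h)²h = (1/12)πh³
dV/dh = (1/4)πh²
dh/dt = (dV/dt)/(dV/dh) = -4/((1/4)π·10²) = -4/(25π) m/min
The level is dropping at 4/(25π) ≈ 0.05093 m/min.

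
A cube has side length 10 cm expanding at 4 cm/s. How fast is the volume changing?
1200 cm³/s

V = s³
dV/dt = 3s² · ds/dt = 3·10²·4 = 1200 cm³/s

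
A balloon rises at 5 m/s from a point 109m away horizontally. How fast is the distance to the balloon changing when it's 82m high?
82√5/61 ≈ 3.006 m/s

z² = 109² + y²
z = √(109² + 82²) = 61√5
dz/dt = y/z · dy/dt = 82/(61√5) · 5 = 82√5/61 ≈ 3.006 m/s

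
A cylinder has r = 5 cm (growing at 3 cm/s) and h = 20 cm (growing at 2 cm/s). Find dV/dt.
650π cm³/s

V = πr²h
dV/dt = 2πrh·dr/dt + πr²·dh/dt
= 2π(5)(20)(3) + π(5)²(2)
= 650π cm³/s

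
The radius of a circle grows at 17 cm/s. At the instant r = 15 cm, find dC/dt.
34π cm/s

C = 2πr
dC/dt = 2π · dr/dt = 2π · 17 = 34π cm/s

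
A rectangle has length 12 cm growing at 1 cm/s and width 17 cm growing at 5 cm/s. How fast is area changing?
77 cm²/s

A = lw
dA/dt = w·dl/dt + l·dw/dt = 17·1 + 12·5 = 77 cm²/s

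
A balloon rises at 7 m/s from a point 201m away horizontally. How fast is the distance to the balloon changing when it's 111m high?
259√5858/5858 ≈ 3.384 m/s

z² = 201² + y²
z = √(201² + 111²) = 3√5858
dz/dt = y/z · dy/dt = 111/(3√5858) · 7 = 259√5858/5858 ≈ 3.384 m/s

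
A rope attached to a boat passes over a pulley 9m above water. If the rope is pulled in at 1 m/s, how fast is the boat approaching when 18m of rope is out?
2√3/3 ≈ 1.155 m/s

rope² = x² + 9²
x = √(18² - 9²) = 9√3
dx/dt = (rope/x) · d(rope)/dt = (18/(9√3)) · (-1) = -2√3/3 m/s
The boat approaches at 2√3/3 ≈ 1.155 m/s.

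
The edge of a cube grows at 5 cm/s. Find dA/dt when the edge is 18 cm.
1080 cm²/s

A = 6s²
dA/dt = 12s · ds/dt = 12·18·5 = 1080 cm²/s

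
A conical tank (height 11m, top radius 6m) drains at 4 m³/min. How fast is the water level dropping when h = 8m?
121/(576π) ≈ 0.06687 m/min

r/h = 6/11, so r = (6/11)h
V = (1/3)πr²h = (1/3)π((6/11)h)²h = (12/121)πh³
dV/dh = (36/121)πh²
dh/dt = (dV/dt)/(dV/dh) = -4/((36/121)π·8²) = -121/(576π) m/min
The level is dropping at 121/(576π) ≈ 0.06687 m/min.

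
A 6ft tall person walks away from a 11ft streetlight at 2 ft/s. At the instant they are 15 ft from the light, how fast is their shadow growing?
12/5 ft/s

By similar triangles: 11/(x+s) = 6/s
Solving: s = 6x/5
ds/dt = 6/5 · dx/dt = 6/5 · 2 = 12/5 ft/s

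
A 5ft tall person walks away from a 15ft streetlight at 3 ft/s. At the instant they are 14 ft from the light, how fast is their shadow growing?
3/2 ft/s

By similar triangles: 15/(x+s) = 5/s
Solving: s = 5x/10
ds/dt = 5/10 · dx/dt = 1/2 · 3 = 3/2 ft/s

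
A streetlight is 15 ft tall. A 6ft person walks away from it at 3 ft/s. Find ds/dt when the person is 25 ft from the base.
2 ft/s

By similar triangles: 15/(x+s) = 6/s
Solving: s = 6x/9
ds/dt = 6/9 · dx/dt = 2/3 · 3 = 2 ft/s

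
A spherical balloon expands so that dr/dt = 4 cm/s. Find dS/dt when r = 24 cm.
768π cm²/s

S = 4πr²
dS/dt = dS/dr · dr/dt = 8πr · 4
At r = 24: dS/dt = 768π cm²/s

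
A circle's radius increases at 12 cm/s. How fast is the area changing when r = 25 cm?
600π cm²/s

A = πr²
dA/dt = 2πr · dr/dt = 2π(25)(12) = 600π cm²/s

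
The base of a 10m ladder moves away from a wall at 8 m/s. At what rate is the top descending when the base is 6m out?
6 m/s

x² + y² = 10²
2x·dx/dt + 2y·dy/dt = 0
dy/dt = -x/y · dx/dt = -6/8 · 8 = -6 m/s
The top is descending at 6 m/s.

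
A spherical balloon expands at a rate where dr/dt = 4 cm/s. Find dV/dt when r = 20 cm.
6400π cm³/s

V = (4/3)πr³
dV/dt = dV/dr · dr/dt = 4πr² · 4
At r = 20: dV/dt = 6400π cm³/s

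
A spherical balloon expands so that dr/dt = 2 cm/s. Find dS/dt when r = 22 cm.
352π cm²/s

S = 4πr²
dS/dt = dS/dr · dr/dt = 8πr · 2
At r = 22: dS/dt = 352π cm²/s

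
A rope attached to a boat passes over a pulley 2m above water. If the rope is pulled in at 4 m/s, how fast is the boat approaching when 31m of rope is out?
124√957/957 ≈ 4.008 m/s

rope² = x² + 2²
x = √(31² - 2²) = √957
dx/dt = (rope/x) · d(rope)/dt = (31/√957) · (-4) = -124√957/957 m/s
The boat approaches at 124√957/957 ≈ 4.008 m/s.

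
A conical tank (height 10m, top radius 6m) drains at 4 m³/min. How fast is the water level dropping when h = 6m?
25/(81π) ≈ 0.09824 m/min

r/h = 6/10, so r = (3/5)h
V = (1/3)πr²h = (1/3)π((3/5)h)²h = (3/25)πh³
dV/dh = (9/25)πh²
dh/dt = (dV/dt)/(dV/dh) = -4/((9/25)π·6²) = -25/(81π) m/min
The level is dropping at 25/(81π) ≈ 0.09824 m/min.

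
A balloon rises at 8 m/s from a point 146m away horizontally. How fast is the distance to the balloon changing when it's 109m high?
872√33197/33197 ≈ 4.786 m/s

z² = 146² + y²
z = √(146² + 109²) = √33197
dz/dt = y/z · dy/dt = 109/√33197 · 8 = 872√33197/33197 ≈ 4.786 m/s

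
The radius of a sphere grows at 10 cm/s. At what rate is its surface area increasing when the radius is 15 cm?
1200π cm²/s

S = 4πr²
dS/dt = dS/dr · dr/dt = 8πr · 10
At r = 15: dS/dt = 1200π cm²/s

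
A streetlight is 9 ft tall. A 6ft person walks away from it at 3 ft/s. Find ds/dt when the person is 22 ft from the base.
6 ft/s

By similar triangles: 9/(x+s) = 6/s
Solving: s = 6x/3
ds/dt = 6/3 · dx/dt = 2 · 3 = 6 ft/s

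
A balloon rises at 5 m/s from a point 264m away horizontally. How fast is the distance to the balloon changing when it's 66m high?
5√17/17 ≈ 1.213 m/s

z² = 264² + y²
z = √(264² + 66²) = 66√17
dz/dt = y/z · dy/dt = 66/(66√17) · 5 = 5√17/17 ≈ 1.213 m/s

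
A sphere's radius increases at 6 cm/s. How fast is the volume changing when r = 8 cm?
1536π cm³/s

V = (4/3)πr³
dV/dt = dV/dr · dr/dt = 4πr² · 6
At r = 8: dV/dt = 1536π cm³/s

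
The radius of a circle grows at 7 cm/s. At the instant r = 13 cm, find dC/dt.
14π cm/s

C = 2πr
dC/dt = 2π · dr/dt = 2π · 7 = 14π cm/s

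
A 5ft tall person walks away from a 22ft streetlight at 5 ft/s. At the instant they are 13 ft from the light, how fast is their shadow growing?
25/17 ft/s

By similar triangles: 22/(x+s) = 5/s
Solving: s = 5x/17
ds/dt = 5/17 · dx/dt = 5/17 · 5 = 25/17 ft/s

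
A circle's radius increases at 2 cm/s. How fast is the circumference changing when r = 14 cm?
4π cm/s

C = 2πr
dC/dt = 2π · dr/dt = 2π · 2 = 4π cm/s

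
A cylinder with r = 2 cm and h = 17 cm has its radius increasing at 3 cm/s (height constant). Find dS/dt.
126π cm²/s

S = 2πrh + 2πr² (lateral + bases)
dS/dt = (2πh + 4πr)·dr/dt = (2π·17 + 4π·2)·3
= 126π cm²/s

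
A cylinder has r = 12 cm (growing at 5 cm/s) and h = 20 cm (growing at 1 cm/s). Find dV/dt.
2544π cm³/s

V = πr²h
dV/dt = 2πrh·dr/dt + πr²·dh/dt
= 2π(12)(20)(5) + π(12)²(1)
= 2544π cm³/s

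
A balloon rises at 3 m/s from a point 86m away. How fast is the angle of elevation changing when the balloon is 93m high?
0.01608 rad/s

tan(θ) = y/86
sec²(θ) · dθ/dt = (1/86) · dy/dt
dθ/dt = cos²(θ)/86 · 3 = 86/(86² + 93²) · 3
dθ/dt = 0.01608 rad/s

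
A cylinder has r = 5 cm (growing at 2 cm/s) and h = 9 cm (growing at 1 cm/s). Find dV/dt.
205π cm³/s

V = πr²h
dV/dt = 2πrh·dr/dt + πr²·dh/dt
= 2π(5)(9)(2) + π(5)²(1)
= 205π cm³/s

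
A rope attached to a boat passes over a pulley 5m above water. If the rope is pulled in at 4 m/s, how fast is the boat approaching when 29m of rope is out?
29√51/51 ≈ 4.061 m/s

rope² = x² + 5²
x = √(29² - 5²) = 4√51
dx/dt = (rope/x) · d(rope)/dt = (29/(4√51)) · (-4) = -29√51/51 m/s
The boat approaches at 29√51/51 ≈ 4.061 m/s.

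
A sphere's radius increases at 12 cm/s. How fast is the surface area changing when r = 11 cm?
1056π cm²/s

S = 4πr²
dS/dt = dS/dr · dr/dt = 8πr · 12
At r = 11: dS/dt = 1056π cm²/s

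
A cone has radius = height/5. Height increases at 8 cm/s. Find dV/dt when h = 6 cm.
288π/25 cm³/s

V = (1/3)π(h/5)²h = πh³/75
dV/dt = πh²/25 · 8
At h = 6: dV/dt = 288π/25 cm³/s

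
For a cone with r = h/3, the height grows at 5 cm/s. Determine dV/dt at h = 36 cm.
720π cm³/s

V = (1/3)π(h/3)²h = πh³/27
dV/dt = πh²/9 · 5
At h = 36: dV/dt = 720π cm³/s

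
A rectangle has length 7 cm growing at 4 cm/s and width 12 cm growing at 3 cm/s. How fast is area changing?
69 cm²/s

A = lw
dA/dt = w·dl/dt + l·dw/dt = 12·4 + 7·3 = 69 cm²/s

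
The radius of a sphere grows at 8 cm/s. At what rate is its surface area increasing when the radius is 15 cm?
960π cm²/s

S = 4πr²
dS/dt = dS/dr · dr/dt = 8πr · 8
At r = 15: dS/dt = 960π cm²/s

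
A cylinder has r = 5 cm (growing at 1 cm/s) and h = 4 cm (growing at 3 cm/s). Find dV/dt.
115π cm³/s

V = πr²h
dV/dt = 2πrh·dr/dt + πr²·dh/dt
= 2π(5)(4)(1) + π(5)²(3)
= 115π cm³/s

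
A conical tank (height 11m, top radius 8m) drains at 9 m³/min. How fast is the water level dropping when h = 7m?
1089/(3136π) ≈ 0.1105 m/min

r/h = 8/11, so r = (8/11)h
V = (1/3)πr²h = (1/3)π((8/11)h)²h = (64/363)πh³
dV/dh = (64/121)πh²
dh/dt = (dV/dt)/(dV/dh) = -9/((64/121)π·7²) = -1089/(3136π) m/min
The level is dropping at 1089/(3136π) ≈ 0.1105 m/min.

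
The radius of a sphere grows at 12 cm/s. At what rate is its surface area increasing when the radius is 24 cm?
2304π cm²/s

S = 4πr²
dS/dt = dS/dr · dr/dt = 8πr · 12
At r = 24: dS/dt = 2304π cm²/s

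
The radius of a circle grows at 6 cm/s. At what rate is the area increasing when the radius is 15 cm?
180π cm²/s

A = πr²
dA/dt = 2πr · dr/dt = 2π(15)(6) = 180π cm²/s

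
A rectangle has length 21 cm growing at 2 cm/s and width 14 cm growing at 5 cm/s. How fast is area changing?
133 cm²/s

A = lw
dA/dt = w·dl/dt + l·dw/dt = 14·2 + 21·5 = 133 cm²/s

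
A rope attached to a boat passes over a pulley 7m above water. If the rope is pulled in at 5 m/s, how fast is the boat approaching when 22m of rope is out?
22√435/87 ≈ 5.274 m/s

rope² = x² + 7²
x = √(22² - 7²) = √435
dx/dt = (rope/x) · d(rope)/dt = (22/√435) · (-5) = -22√435/87 m/s
The boat approaches at 22√435/87 ≈ 5.274 m/s.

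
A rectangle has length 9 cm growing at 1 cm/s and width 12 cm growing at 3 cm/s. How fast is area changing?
39 cm²/s

A = lw
dA/dt = w·dl/dt + l·dw/dt = 12·1 + 9·3 = 39 cm²/s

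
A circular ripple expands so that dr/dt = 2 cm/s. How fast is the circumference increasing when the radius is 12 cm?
4π cm/s

C = 2πr
dC/dt = 2π · dr/dt = 2π · 2 = 4π cm/s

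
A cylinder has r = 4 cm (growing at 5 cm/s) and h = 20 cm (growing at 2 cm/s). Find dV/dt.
832π cm³/s

V = πr²h
dV/dt = 2πrh·dr/dt + πr²·dh/dt
= 2π(4)(20)(5) + π(4)²(2)
= 832π cm³/s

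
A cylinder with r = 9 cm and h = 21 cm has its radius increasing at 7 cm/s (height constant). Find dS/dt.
546π cm²/s

S = 2πrh + 2πr² (lateral + bases)
dS/dt = (2πh + 4πr)·dr/dt = (2π·21 + 4π·9)·7
= 546π cm²/s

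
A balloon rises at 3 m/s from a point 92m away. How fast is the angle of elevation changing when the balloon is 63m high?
0.022199 rad/s

tan(θ) = y/92
sec²(θ) · dθ/dt = (1/92) · dy/dt
dθ/dt = cos²(θ)/92 · 3 = 92/(92² + 63²) · 3
dθ/dt = 0.022199 rad/s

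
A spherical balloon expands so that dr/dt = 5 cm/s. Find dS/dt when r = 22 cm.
880π cm²/s

S = 4πr²
dS/dt = dS/dr · dr/dt = 8πr · 5
At r = 22: dS/dt = 880π cm²/s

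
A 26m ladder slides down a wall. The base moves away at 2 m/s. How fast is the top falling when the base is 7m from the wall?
14√627/627 ≈ 0.5591 m/s

x² + y² = 26²
2x·dx/dt + 2y·dy/dt = 0
dy/dt = -x/y · dx/dt = -7/√627 · 2 = -14√627/627 m/s
The top is descending at 14√627/627 ≈ 0.5591 m/s.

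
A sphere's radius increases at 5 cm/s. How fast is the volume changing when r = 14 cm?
3920π cm³/s

V = (4/3)πr³
dV/dt = dV/dr · dr/dt = 4πr² · 5
At r = 14: dV/dt = 3920π cm³/s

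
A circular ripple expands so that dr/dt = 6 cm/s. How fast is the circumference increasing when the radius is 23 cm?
12π cm/s

C = 2πr
dC/dt = 2π · dr/dt = 2π · 6 = 12π cm/s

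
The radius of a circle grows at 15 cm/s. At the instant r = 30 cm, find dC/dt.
30π cm/s

C = 2πr
dC/dt = 2π · dr/dt = 2π · 15 = 30π cm/s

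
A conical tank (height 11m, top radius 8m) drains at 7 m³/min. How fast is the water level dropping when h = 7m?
121/(448π) ≈ 0.08597 m/min

r/h = 8/11, so r = (8/11)h
V = (1/3)πr²h = (1/3)π((8/11)h)²h = (64/363)πh³
dV/dh = (64/121)πh²
dh/dt = (dV/dt)/(dV/dh) = -7/((64/121)π·7²) = -121/(448π) m/min
The level is dropping at 121/(448π) ≈ 0.08597 m/min.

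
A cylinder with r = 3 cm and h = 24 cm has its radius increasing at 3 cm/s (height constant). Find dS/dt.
180π cm²/s

S = 2πrh + 2πr² (lateral + bases)
dS/dt = (2πh + 4πr)·dr/dt = (2π·24 + 4π·3)·3
= 180π cm²/s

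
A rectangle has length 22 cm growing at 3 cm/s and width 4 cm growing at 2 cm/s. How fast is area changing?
56 cm²/s

A = lw
dA/dt = w·dl/dt + l·dw/dt = 4·3 + 22·2 = 56 cm²/s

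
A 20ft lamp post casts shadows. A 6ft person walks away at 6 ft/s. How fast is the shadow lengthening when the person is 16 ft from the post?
18/7 ft/s

By similar triangles: 20/(x+s) = 6/s
Solving: s = 6x/14
ds/dt = 6/14 · dx/dt = 3/7 · 6 = 18/7 ft/s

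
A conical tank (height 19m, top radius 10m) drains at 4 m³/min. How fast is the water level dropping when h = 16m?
361/(6400π) ≈ 0.01795 m/min

r/h = 10/19, so r = (10/19)h
V = (1/3)πr²h = (1/3)π((10/19)h)²h = (100/1083)πh³
dV/dh = (100/361)πh²
dh/dt = (dV/dt)/(dV/dh) = -4/((100/361)π·16²) = -361/(6400π) m/min
The level is dropping at 361/(6400π) ≈ 0.01795 m/min.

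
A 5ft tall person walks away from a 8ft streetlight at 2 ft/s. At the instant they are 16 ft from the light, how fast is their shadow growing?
10/3 ft/s

By similar triangles: 8/(x+s) = 5/s
Solving: s = 5x/3
ds/dt = 5/3 · dx/dt = 5/3 · 2 = 10/3 ft/s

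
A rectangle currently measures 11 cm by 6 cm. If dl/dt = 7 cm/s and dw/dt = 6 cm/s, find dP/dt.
26 cm/s

P = 2(l + w)
dP/dt = 2(dl/dt + dw/dt) = 2(7 + 6) = 26 cm/s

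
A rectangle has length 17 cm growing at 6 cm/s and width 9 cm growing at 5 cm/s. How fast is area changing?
139 cm²/s

A = lw
dA/dt = w·dl/dt + l·dw/dt = 9·6 + 17·5 = 139 cm²/s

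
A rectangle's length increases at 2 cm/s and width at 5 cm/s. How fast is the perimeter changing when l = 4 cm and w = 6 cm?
14 cm/s

P = 2(l + w)
dP/dt = 2(dl/dt + dw/dt) = 2(2 + 5) = 14 cm/s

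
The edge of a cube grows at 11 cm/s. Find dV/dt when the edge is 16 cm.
8448 cm³/s

V = s³
dV/dt = 3s² · ds/dt = 3·16²·11 = 8448 cm³/s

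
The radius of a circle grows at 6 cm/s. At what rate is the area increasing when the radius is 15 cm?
180π cm²/s

A = πr²
dA/dt = 2πr · dr/dt = 2π(15)(6) = 180π cm²/s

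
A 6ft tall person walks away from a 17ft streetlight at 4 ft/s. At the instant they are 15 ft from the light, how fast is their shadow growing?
24/11 ft/s

By similar triangles: 17/(x+s) = 6/s
Solving: s = 6x/11
ds/dt = 6/11 · dx/dt = 6/11 · 4 = 24/11 ft/s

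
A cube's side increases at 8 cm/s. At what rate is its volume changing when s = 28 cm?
18816 cm³/s

V = s³
dV/dt = 3s² · ds/dt = 3·28²·8 = 18816 cm³/s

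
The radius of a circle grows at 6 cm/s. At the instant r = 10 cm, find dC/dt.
12π cm/s

C = 2πr
dC/dt = 2π · dr/dt = 2π · 6 = 12π cm/s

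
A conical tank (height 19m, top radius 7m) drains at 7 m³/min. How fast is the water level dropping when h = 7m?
361/(343π) ≈ 0.335 m/min

r/h = 7/19, so r = (7/19)h
V = (1/3)πr²h = (1/3)π((7/19)h)²h = (49/1083)πh³
dV/dh = (49/361)πh²
dh/dt = (dV/dt)/(dV/dh) = -7/((49/361)π·7²) = -361/(343π) m/min
The level is dropping at 361/(343π) ≈ 0.335 m/min.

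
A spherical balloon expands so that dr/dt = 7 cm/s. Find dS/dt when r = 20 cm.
1120π cm²/s

S = 4πr²
dS/dt = dS/dr · dr/dt = 8πr · 7
At r = 20: dS/dt = 1120π cm²/s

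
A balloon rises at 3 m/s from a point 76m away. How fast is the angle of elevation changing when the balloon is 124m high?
0.010779 rad/s

tan(θ) = y/76
sec²(θ) · dθ/dt = (1/76) · dy/dt
dθ/dt = cos²(θ)/76 · 3 = 76/(76² + 124²) · 3
dθ/dt = 0.010779 rad/s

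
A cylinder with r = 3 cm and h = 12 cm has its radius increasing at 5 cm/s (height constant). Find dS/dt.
180π cm²/s

S = 2πrh + 2πr² (lateral + bases)
dS/dt = (2πh + 4πr)·dr/dt = (2π·12 + 4π·3)·5
= 180π cm²/s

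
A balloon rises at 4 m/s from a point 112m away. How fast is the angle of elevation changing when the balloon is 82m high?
0.023251 rad/s

tan(θ) = y/112
sec²(θ) · dθ/dt = (1/112) · dy/dt
dθ/dt = cos²(θ)/112 · 4 = 112/(112² + 82²) · 4
dθ/dt = 0.023251 rad/s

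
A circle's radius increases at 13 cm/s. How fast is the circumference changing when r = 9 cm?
26π cm/s

C = 2πr
dC/dt = 2π · dr/dt = 2π · 13 = 26π cm/s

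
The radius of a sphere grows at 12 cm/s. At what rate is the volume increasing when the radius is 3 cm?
432π cm³/s

V = (4/3)πr³
dV/dt = dV/dr · dr/dt = 4πr² · 12
At r = 3: dV/dt = 432π cm³/s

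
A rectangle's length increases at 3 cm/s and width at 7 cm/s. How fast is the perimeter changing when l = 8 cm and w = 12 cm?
20 cm/s

P = 2(l + w)
dP/dt = 2(dl/dt + dw/dt) = 2(3 + 7) = 20 cm/s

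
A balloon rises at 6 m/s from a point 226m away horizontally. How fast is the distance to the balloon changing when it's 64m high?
192√13793/13793 ≈ 1.635 m/s

z² = 226² + y²
z = √(226² + 64²) = 2√13793
dz/dt = y/z · dy/dt = 64/(2√13793) · 6 = 192√13793/13793 ≈ 1.635 m/s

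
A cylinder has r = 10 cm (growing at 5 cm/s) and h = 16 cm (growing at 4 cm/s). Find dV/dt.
2000π cm³/s

V = πr²h
dV/dt = 2πrh·dr/dt + πr²·dh/dt
= 2π(10)(16)(5) + π(10)²(4)
= 2000π cm³/s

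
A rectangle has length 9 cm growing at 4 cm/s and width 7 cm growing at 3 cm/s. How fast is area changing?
55 cm²/s

A = lw
dA/dt = w·dl/dt + l·dw/dt = 7·4 + 9·3 = 55 cm²/s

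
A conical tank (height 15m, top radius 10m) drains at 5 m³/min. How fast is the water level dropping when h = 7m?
45/(196π) ≈ 0.07308 m/min

r/h = 10/15, so r = (2/3)h
V = (1/3)πr²h = (1/3)π((2/3)h)²h = (4/27)πh³
dV/dh = (4/9)πh²
dh/dt = (dV/dt)/(dV/dh) = -5/((4/9)π·7²) = -45/(196π) m/min
The level is dropping at 45/(196π) ≈ 0.07308 m/min.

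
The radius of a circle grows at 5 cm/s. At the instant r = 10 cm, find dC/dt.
10π cm/s

C = 2πr
dC/dt = 2π · dr/dt = 2π · 5 = 10π cm/s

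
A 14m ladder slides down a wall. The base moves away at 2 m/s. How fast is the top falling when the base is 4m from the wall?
4√5/15 ≈ 0.5963 m/s

x² + y² = 14²
2x·dx/dt + 2y·dy/dt = 0
dy/dt = -x/y · dx/dt = -4/(6√5) · 2 = -4√5/15 m/s
The top is descending at 4√5/15 ≈ 0.5963 m/s.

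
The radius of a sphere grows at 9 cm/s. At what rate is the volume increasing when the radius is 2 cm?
144π cm³/s

V = (4/3)πr³
dV/dt = dV/dr · dr/dt = 4πr² · 9
At r = 2: dV/dt = 144π cm³/s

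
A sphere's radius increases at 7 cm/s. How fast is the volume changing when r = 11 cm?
3388π cm³/s

V = (4/3)πr³
dV/dt = dV/dr · dr/dt = 4πr² · 7
At r = 11: dV/dt = 3388π cm³/s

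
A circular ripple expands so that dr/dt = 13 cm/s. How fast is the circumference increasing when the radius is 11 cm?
26π cm/s

C = 2πr
dC/dt = 2π · dr/dt = 2π · 13 = 26π cm/s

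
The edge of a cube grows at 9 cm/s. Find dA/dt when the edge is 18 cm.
1944 cm²/s

A = 6s²
dA/dt = 12s · ds/dt = 12·18·9 = 1944 cm²/s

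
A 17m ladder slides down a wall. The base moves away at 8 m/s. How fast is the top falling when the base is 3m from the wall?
6√70/35 ≈ 1.434 m/s

x² + y² = 17²
2x·dx/dt + 2y·dy/dt = 0
dy/dt = -x/y · dx/dt = -3/(2√70) · 8 = -6√70/35 m/s
The top is descending at 6√70/35 ≈ 1.434 m/s.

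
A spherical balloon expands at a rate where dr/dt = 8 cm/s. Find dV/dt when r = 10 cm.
3200π cm³/s

V = (4/3)πr³
dV/dt = dV/dr · dr/dt = 4πr² · 8
At r = 10: dV/dt = 3200π cm³/s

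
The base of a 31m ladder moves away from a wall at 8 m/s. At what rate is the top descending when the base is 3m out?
6√238/119 ≈ 0.7778 m/s

x² + y² = 31²
2x·dx/dt + 2y·dy/dt = 0
dy/dt = -x/y · dx/dt = -3/(2√238) · 8 = -6√238/119 m/s
The top is descending at 6√238/119 ≈ 0.7778 m/s.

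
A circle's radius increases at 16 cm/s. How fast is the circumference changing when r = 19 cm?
32π cm/s

C = 2πr
dC/dt = 2π · dr/dt = 2π · 16 = 32π cm/s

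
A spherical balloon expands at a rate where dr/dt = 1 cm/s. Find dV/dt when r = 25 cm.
2500π cm³/s

V = (4/3)πr³
dV/dt = dV/dr · dr/dt = 4πr² · 1
At r = 25: dV/dt = 2500π cm³/s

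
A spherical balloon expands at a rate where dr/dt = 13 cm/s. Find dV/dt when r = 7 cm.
2548π cm³/s

V = (4/3)πr³
dV/dt = dV/dr · dr/dt = 4πr² · 13
At r = 7: dV/dt = 2548π cm³/s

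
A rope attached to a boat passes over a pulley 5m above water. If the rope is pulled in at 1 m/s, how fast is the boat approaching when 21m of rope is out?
21√26/104 ≈ 1.03 m/s

rope² = x² + 5²
x = √(21² - 5²) = 4√26
dx/dt = (rope/x) · d(rope)/dt = (21/(4√26)) · (-1) = -21√26/104 m/s
The boat approaches at 21√26/104 ≈ 1.03 m/s.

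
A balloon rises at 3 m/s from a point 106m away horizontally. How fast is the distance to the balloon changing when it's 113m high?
339√24005/24005 ≈ 2.188 m/s

z² = 106² + y²
z = √(106² + 113²) = √24005
dz/dt = y/z · dy/dt = 113/√24005 · 3 = 339√24005/24005 ≈ 2.188 m/s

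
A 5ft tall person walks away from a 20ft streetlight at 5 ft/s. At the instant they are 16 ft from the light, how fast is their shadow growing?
5/3 ft/s

By similar triangles: 20/(x+s) = 5/s
Solving: s = 5x/15
ds/dt = 5/15 · dx/dt = 1/3 · 5 = 5/3 ft/s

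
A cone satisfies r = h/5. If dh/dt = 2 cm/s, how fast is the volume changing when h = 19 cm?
722π/25 cm³/s

V = (1/3)π(h/5)²h = πh³/75
dV/dt = πh²/25 · 2
At h = 19: dV/dt = 722π/25 cm³/s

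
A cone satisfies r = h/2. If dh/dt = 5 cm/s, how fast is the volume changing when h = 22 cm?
605π cm³/s

V = (1/3)π(h/2)²h = πh³/12
dV/dt = πh²/4 · 5
At h = 22: dV/dt = 605π cm³/s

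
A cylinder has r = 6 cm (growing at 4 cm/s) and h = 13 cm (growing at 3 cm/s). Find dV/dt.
732π cm³/s

V = πr²h
dV/dt = 2πrh·dr/dt + πr²·dh/dt
= 2π(6)(13)(4) + π(6)²(3)
= 732π cm³/s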